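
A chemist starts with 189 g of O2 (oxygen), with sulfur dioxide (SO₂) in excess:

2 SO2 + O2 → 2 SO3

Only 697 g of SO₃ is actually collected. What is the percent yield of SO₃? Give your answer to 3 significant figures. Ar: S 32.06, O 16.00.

M(O2) = 2(16.00) = 32.00 g/mol.
M(SO3) = 32.06 + 3(16.00) = 80.06 g/mol.
n(O2) = 189.0 g / 32.00 g/mol = 5.906 mol.
From the equation the O2:SO3 mole ratio is 1:2, so n(SO3) = 5.906 × 2/1 = 11.81 mol.
Mass of SO3 = 11.81 mol × 80.06 g/mol = 945.7 g.
This is the theoretical yield. Percent yield = 697 g / 945.7 g × 100% = 73.70%.

73.7 %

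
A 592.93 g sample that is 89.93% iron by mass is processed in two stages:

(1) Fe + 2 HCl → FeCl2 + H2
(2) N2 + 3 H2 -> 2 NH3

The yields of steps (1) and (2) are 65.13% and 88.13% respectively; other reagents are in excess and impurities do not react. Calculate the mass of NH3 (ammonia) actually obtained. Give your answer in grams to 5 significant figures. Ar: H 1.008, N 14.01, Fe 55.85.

Pure Fe = 592.93 × 0.8993 = 533.222 g.
M(Fe) = 55.85 g/mol.
M(NH3) = 14.01 + 3(1.008) = 17.034 g/mol.
n(Fe) = 533.222 / 55.85 = 9.54739 mol.
Step 1 (Fe:H2 = 1:1): theoretical n(H2) = 9.54739 mol; at 65.13% yield, n(H2) = 6.21822 mol.
Step 2 (H2:NH3 = 3:2): theoretical n(NH3) = 4.14548 mol, so theoretical mass = 4.14548 × 17.034 = 70.6141 g.
At 88.13% yield, actual mass of NH3 = 70.6141 × 0.8813 = 62.2322 g.

62.232 g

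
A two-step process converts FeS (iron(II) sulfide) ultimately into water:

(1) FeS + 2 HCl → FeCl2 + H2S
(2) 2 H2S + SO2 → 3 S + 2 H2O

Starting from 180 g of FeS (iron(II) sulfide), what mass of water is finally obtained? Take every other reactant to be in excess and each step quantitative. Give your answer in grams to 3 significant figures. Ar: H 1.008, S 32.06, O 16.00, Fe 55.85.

36.9 g

M(FeS) = 55.85 + 32.06 = 87.91 g/mol.
M(H2O) = 2(1.008) + 16.00 = 18.016 g/mol.
n(FeS) = 180.0 / 87.91 = 2.048 mol.
Step 1 gives a 1:1 ratio of FeS to H2S, so n(H2S) = 2.048 mol.
In step 2 the H2S:H2O ratio is 2:2, so n(H2O) = 2.048 mol.
Mass of H2O = 2.048 × 18.016 = 36.89 g.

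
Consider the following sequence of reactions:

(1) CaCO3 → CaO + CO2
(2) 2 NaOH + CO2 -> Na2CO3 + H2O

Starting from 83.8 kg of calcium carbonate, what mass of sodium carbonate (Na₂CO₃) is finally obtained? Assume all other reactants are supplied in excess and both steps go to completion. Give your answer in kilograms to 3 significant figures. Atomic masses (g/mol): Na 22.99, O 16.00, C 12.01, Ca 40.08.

M(CaCO3) = 40.08 + 12.01 + 3(16.00) = 100.09 g/mol.
M(Na2CO3) = 2(22.99) + 12.01 + 3(16.00) = 105.99 g/mol.
83.8 kg = 83800 g.
n(CaCO3) = 83800 / 100.09 = 837.2 mol.
Step 1 gives a 1:1 ratio of CaCO3 to CO2, so n(CO2) = 837.2 mol.
In step 2 the CO2:Na2CO3 ratio is 1:1, so n(Na2CO3) = 837.2 mol.
Mass of Na2CO3 = 837.2 × 105.99 = 88740 g = 88.7 kg.

88.7 kg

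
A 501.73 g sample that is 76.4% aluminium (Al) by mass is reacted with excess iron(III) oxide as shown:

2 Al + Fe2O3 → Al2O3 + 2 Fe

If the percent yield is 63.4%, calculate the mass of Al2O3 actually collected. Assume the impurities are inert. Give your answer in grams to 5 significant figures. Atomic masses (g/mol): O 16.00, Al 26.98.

Pure Al available = 501.73 g × 0.764 = 383.322 g.
M(Al) = 26.98 g/mol.
M(Al2O3) = 2(26.98) + 3(16.00) = 101.96 g/mol.
n(Al) = 383.322 g / 26.98 g/mol = 14.2076 mol.
From the equation the Al:Al2O3 mole ratio is 2:1, so n(Al2O3) = 14.2076 × 1/2 = 7.10381 mol.
Mass of Al2O3 = 7.10381 mol × 101.96 g/mol = 724.305 g.
Actual mass collected = 724.305 g × 0.634 = 459.209 g.

459.21 g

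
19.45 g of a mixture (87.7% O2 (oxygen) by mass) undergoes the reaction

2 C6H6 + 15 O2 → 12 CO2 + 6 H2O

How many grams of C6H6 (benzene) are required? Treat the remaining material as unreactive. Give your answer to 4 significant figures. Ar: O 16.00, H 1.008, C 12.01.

5.551 g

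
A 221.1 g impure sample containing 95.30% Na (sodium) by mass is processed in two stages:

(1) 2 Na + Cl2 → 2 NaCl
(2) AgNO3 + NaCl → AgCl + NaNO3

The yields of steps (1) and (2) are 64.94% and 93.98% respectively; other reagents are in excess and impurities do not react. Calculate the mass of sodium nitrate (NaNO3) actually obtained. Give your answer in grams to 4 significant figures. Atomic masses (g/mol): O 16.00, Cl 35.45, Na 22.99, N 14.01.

Pure Na = 221.1 × 0.9530 = 210.71 g.
M(Na) = 22.99 g/mol.
M(NaNO3) = 22.99 + 14.01 + 3(16.00) = 85.00 g/mol.
n(Na) = 210.71 / 22.99 = 9.1652 mol.
Step 1 (Na:NaCl = 2:2): theoretical n(NaCl) = 9.1652 mol; at 64.94% yield, n(NaCl) = 5.9519 mol.
Step 2 (NaCl:NaNO3 = 1:1): theoretical n(NaNO3) = 5.9519 mol, so theoretical mass = 5.9519 × 85.00 = 505.91 g.
At 93.98% yield, actual mass of NaNO3 = 505.91 × 0.9398 = 475.45 g.

475.5 g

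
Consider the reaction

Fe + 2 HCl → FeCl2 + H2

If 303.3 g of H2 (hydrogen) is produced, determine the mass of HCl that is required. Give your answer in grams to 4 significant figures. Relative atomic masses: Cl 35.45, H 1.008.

M(H2) = 2(1.008) = 2.016 g/mol.
M(HCl) = 1.008 + 35.45 = 36.458 g/mol.
n(H2) = 303.30 g / 2.016 g/mol = 150.45 mol.
From the equation the H2:HCl mole ratio is 1:2, so n(HCl) = 150.45 × 2/1 = 300.89 mol.
Mass of HCl = 300.89 mol × 36.458 g/mol = 10970 g.

10970 g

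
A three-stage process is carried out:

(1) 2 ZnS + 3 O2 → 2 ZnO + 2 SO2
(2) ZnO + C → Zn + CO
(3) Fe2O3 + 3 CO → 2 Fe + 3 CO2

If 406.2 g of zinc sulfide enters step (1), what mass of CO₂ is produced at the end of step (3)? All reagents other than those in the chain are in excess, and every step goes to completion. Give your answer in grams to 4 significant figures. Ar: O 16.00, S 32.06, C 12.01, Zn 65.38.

M(ZnS) = 65.38 + 32.06 = 97.44 g/mol.
M(CO2) = 12.01 + 2(16.00) = 44.01 g/mol.
n(ZnS) = 406.2 / 97.44 = 4.1687 mol.
Reaction (1): ZnS→ZnO ratio 2:2 ⇒ n(ZnO) = 4.1687 mol.
Reaction (2): ZnO→CO ratio 1:1 ⇒ n(CO) = 4.1687 mol.
Reaction (3): CO→CO2 ratio 3:3 ⇒ n(CO2) = 4.1687 mol.
Mass of CO2 = 4.1687 × 44.01 = 183.47 g.

183.5 g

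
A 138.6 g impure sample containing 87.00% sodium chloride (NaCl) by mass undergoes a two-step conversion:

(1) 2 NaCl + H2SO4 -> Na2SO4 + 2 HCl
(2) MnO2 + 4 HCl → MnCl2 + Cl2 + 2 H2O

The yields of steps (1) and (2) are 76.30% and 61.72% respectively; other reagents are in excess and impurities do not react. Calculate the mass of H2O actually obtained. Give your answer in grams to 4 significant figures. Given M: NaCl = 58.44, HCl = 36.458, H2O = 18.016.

8.753 g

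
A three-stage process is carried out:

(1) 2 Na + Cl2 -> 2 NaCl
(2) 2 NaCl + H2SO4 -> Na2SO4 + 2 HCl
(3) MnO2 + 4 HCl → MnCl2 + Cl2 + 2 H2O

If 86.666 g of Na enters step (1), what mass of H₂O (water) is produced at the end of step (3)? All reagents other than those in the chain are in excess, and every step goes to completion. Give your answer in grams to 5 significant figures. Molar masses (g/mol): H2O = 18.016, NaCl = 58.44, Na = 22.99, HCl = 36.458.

33.958 g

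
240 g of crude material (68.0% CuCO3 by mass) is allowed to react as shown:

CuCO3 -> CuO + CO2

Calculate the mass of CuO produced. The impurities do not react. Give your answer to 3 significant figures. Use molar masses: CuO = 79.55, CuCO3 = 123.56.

Mass of pure CuCO3 = 240 g × 0.680 = 163.2 g.
n(CuCO3) = 163.2 g / 123.56 g/mol = 1.321 mol.
From the equation the CuCO3:CuO mole ratio is 1:1, so n(CuO) = 1.321 × 1/1 = 1.321 mol.
Mass of CuO = 1.321 mol × 79.55 g/mol = 105.1 g.

105 g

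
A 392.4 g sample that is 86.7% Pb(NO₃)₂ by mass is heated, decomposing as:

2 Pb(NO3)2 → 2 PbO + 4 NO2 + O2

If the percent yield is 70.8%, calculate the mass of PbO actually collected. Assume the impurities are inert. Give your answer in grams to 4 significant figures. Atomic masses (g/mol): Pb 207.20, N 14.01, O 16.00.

Pure Pb(NO3)2 available = 392.4 g × 0.867 = 340.21 g.
M(Pb(NO3)2) = 207.20 + 2(14.01) + 6(16.00) = 331.22 g/mol.
M(PbO) = 207.20 + 16.00 = 223.20 g/mol.
n(Pb(NO3)2) = 340.21 g / 331.22 g/mol = 1.0271 mol.
From the equation the Pb(NO3)2:PbO mole ratio is 2:2, so n(PbO) = 1.0271 × 2/2 = 1.0271 mol.
Mass of PbO = 1.0271 mol × 223.20 g/mol = 229.26 g.
Actual mass collected = 229.26 g × 0.708 = 162.32 g.

162.3 g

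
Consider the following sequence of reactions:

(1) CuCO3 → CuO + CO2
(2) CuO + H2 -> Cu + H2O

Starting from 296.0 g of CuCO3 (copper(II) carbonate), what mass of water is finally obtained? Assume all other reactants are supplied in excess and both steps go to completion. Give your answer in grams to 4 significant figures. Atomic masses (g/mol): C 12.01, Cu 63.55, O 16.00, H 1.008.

M(CuCO3) = 63.55 + 12.01 + 3(16.00) = 123.56 g/mol.
M(H2O) = 2(1.008) + 16.00 = 18.016 g/mol.
n(CuCO3) = 296.00 / 123.56 = 2.3956 mol.
Step 1 gives a 1:1 ratio of CuCO3 to CuO, so n(CuO) = 2.3956 mol.
In step 2 the CuO:H2O ratio is 1:1, so n(H2O) = 2.3956 mol.
Mass of H2O = 2.3956 × 18.016 = 43.159 g.

43.16 g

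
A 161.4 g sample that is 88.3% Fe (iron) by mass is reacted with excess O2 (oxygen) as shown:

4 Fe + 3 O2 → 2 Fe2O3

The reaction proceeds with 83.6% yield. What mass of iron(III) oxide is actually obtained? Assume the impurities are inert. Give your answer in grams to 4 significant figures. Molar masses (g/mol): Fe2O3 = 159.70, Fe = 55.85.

170.3 g

Pure Fe available = 161.4 g × 0.883 = 142.52 g.
n(Fe) = 142.52 g / 55.85 g/mol = 2.5518 mol.
From the equation the Fe:Fe2O3 mole ratio is 4:2, so n(Fe2O3) = 2.5518 × 2/4 = 1.2759 mol.
Mass of Fe2O3 = 1.2759 mol × 159.70 g/mol = 203.76 g.
Actual mass collected = 203.76 g × 0.836 = 170.34 g.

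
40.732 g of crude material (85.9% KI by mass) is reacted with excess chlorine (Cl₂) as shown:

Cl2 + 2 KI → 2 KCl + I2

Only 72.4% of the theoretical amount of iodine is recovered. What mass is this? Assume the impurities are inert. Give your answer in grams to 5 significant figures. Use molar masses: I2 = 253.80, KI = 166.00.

Pure KI available = 40.732 g × 0.859 = 34.9888 g.
n(KI) = 34.9888 g / 166.00 g/mol = 0.210776 mol.
From the equation the KI:I2 mole ratio is 2:1, so n(I2) = 0.210776 × 1/2 = 0.105388 mol.
Mass of I2 = 0.105388 mol × 253.80 g/mol = 26.7475 g.
Actual mass collected = 26.7475 g × 0.724 = 19.3652 g.

19.365 g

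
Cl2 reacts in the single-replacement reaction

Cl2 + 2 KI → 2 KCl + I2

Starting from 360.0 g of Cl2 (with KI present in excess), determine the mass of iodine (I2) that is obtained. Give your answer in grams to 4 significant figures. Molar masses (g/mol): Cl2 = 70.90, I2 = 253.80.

1289 g

n(Cl2) = 360.00 g / 70.90 g/mol = 5.0776 mol.
From the equation the Cl2:I2 mole ratio is 1:1, so n(I2) = 5.0776 × 1/1 = 5.0776 mol.
Mass of I2 = 5.0776 mol × 253.80 g/mol = 1288.7 g.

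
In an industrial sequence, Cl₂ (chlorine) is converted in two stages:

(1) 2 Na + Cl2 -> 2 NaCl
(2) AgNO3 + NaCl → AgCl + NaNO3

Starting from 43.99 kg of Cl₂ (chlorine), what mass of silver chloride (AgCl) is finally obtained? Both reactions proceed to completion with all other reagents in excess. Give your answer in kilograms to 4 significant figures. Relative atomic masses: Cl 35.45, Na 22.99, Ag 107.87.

177.8 kg

M(Cl2) = 2(35.45) = 70.90 g/mol.
M(AgCl) = 107.87 + 35.45 = 143.32 g/mol.
43.99 kg = 43990 g.
n(Cl2) = 43990 / 70.90 = 620.45 mol.
Step 1 gives a 1:2 ratio of Cl2 to NaCl, so n(NaCl) = 1240.9 mol.
In step 2 the NaCl:AgCl ratio is 1:1, so n(AgCl) = 1240.9 mol.
Mass of AgCl = 1240.9 × 143.32 = 177850 g = 177.8 kg.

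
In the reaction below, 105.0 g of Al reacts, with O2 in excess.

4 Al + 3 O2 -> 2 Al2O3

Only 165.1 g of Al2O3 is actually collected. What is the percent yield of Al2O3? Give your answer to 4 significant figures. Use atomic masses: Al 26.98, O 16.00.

83.21 %

M(Al) = 26.98 g/mol.
M(Al2O3) = 2(26.98) + 3(16.00) = 101.96 g/mol.
n(Al) = 105.00 g / 26.98 g/mol = 3.8918 mol.
From the equation the Al:Al2O3 mole ratio is 4:2, so n(Al2O3) = 3.8918 × 2/4 = 1.9459 mol.
Mass of Al2O3 = 1.9459 mol × 101.96 g/mol = 198.40 g.
This is the theoretical yield. Percent yield = 165.1 g / 198.40 g × 100% = 83.215%.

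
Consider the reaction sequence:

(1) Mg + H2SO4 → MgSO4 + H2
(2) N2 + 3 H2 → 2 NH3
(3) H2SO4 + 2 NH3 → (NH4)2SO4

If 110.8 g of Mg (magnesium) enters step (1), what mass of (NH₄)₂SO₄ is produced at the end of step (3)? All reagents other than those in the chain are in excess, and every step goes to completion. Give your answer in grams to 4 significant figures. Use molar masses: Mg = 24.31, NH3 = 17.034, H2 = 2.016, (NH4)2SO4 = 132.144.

n(Mg) = 110.8 / 24.31 = 4.5578 mol.
Reaction (1): Mg→H2 ratio 1:1 ⇒ n(H2) = 4.5578 mol.
Reaction (2): H2→NH3 ratio 3:2 ⇒ n(NH3) = 3.0385 mol.
Reaction (3): NH3→(NH4)2SO4 ratio 2:1 ⇒ n((NH4)2SO4) = 1.5193 mol.
Mass of (NH4)2SO4 = 1.5193 × 132.144 = 200.76 g.

200.8 g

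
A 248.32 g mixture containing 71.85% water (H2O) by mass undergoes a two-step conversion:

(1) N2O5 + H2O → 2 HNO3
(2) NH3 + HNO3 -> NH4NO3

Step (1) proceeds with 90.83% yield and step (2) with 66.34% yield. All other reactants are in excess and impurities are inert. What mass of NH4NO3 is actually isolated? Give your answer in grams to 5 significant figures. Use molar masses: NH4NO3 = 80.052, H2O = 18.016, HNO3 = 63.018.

Pure H2O = 248.32 × 0.7185 = 178.418 g.
n(H2O) = 178.418 / 18.016 = 9.90330 mol.
Step 1 (H2O:HNO3 = 1:2): theoretical n(HNO3) = 19.8066 mol; at 90.83% yield, n(HNO3) = 17.9903 mol.
Step 2 (HNO3:NH4NO3 = 1:1): theoretical n(NH4NO3) = 17.9903 mol, so theoretical mass = 17.9903 × 80.052 = 1440.16 g.
At 66.34% yield, actual mass of NH4NO3 = 1440.16 × 0.6634 = 955.404 g.

955.40 g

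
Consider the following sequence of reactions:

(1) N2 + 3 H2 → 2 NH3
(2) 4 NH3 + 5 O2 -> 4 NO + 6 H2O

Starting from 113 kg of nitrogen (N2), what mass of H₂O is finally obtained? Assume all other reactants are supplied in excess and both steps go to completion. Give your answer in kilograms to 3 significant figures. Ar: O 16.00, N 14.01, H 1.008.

218 kg

M(N2) = 2(14.01) = 28.02 g/mol.
M(H2O) = 2(1.008) + 16.00 = 18.016 g/mol.
113 kg = 113000 g.
n(N2) = 113000 / 28.02 = 4033 mol.
Step 1 gives a 1:2 ratio of N2 to NH3, so n(NH3) = 8066 mol.
In step 2 the NH3:H2O ratio is 4:6, so n(H2O) = 12100 mol.
Mass of H2O = 12100 × 18.016 = 218000 g = 218 kg.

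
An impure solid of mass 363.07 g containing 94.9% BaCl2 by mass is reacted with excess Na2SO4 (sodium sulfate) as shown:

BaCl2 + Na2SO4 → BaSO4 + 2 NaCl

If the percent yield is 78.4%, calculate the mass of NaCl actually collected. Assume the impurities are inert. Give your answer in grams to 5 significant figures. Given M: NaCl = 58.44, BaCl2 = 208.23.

Pure BaCl2 available = 363.07 g × 0.949 = 344.553 g.
n(BaCl2) = 344.553 g / 208.23 g/mol = 1.65468 mol.
From the equation the BaCl2:NaCl mole ratio is 1:2, so n(NaCl) = 1.65468 × 2/1 = 3.30935 mol.
Mass of NaCl = 3.30935 mol × 58.44 g/mol = 193.399 g.
Actual mass collected = 193.399 g × 0.784 = 151.625 g.

151.62 g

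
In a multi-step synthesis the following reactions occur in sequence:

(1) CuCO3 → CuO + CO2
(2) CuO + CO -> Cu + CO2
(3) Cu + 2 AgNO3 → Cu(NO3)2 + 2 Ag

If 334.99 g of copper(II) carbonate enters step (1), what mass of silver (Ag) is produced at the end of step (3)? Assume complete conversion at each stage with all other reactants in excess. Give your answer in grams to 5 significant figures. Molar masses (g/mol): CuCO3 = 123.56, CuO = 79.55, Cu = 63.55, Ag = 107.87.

584.90 g

n(CuCO3) = 334.99 / 123.56 = 2.71115 mol.
Reaction (1): CuCO3→CuO ratio 1:1 ⇒ n(CuO) = 2.71115 mol.
Reaction (2): CuO→Cu ratio 1:1 ⇒ n(Cu) = 2.71115 mol.
Reaction (3): Cu→Ag ratio 1:2 ⇒ n(Ag) = 5.42230 mol.
Mass of Ag = 5.42230 × 107.87 = 584.904 g.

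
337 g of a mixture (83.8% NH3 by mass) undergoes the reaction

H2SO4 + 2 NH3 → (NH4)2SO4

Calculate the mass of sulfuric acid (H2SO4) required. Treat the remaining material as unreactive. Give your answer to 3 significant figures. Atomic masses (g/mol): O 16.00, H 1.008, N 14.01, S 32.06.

813 g

Mass of pure NH3 = 337 g × 0.838 = 282.4 g.
M(NH3) = 14.01 + 3(1.008) = 17.034 g/mol.
M(H2SO4) = 2(1.008) + 32.06 + 4(16.00) = 98.076 g/mol.
n(NH3) = 282.4 g / 17.034 g/mol = 16.58 mol.
From the equation the NH3:H2SO4 mole ratio is 2:1, so n(H2SO4) = 16.58 × 1/2 = 8.289 mol.
Mass of H2SO4 = 8.289 mol × 98.076 g/mol = 813.0 g.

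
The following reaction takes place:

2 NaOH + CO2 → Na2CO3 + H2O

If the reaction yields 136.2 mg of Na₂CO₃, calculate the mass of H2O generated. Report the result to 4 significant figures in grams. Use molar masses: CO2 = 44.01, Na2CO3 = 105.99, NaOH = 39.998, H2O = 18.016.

0.02315 g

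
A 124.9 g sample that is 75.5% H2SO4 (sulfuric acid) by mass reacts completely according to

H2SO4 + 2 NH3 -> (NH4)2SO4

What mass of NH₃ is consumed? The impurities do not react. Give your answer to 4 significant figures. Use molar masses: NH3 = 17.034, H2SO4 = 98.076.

Mass of pure H2SO4 = 124.9 g × 0.755 = 94.300 g.
n(H2SO4) = 94.300 g / 98.076 g/mol = 0.96149 mol.
From the equation the H2SO4:NH3 mole ratio is 1:2, so n(NH3) = 0.96149 × 2/1 = 1.9230 mol.
Mass of NH3 = 1.9230 mol × 17.034 g/mol = 32.756 g.

32.76 g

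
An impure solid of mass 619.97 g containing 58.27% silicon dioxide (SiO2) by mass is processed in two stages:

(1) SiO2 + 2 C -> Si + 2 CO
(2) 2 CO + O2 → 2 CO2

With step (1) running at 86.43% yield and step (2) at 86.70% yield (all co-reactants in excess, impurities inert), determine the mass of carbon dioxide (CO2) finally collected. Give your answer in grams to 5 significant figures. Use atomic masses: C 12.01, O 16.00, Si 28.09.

Pure SiO2 = 619.97 × 0.5827 = 361.257 g.
M(SiO2) = 28.09 + 2(16.00) = 60.09 g/mol.
M(CO2) = 12.01 + 2(16.00) = 44.01 g/mol.
n(SiO2) = 361.257 / 60.09 = 6.01192 mol.
Step 1 (SiO2:CO = 1:2): theoretical n(CO) = 12.0238 mol; at 86.43% yield, n(CO) = 10.3922 mol.
Step 2 (CO:CO2 = 2:2): theoretical n(CO2) = 10.3922 mol, so theoretical mass = 10.3922 × 44.01 = 457.361 g.
At 86.70% yield, actual mass of CO2 = 457.361 × 0.8670 = 396.532 g.

396.53 g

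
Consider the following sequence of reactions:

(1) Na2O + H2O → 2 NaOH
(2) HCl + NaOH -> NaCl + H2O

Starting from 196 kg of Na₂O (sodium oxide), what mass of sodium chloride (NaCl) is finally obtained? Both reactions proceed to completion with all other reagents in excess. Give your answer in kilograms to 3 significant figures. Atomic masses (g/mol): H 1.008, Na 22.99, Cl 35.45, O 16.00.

M(Na2O) = 2(22.99) + 16.00 = 61.98 g/mol.
M(NaCl) = 22.99 + 35.45 = 58.44 g/mol.
196 kg = 196000 g.
n(Na2O) = 196000 / 61.98 = 3162 mol.
Step 1 gives a 1:2 ratio of Na2O to NaOH, so n(NaOH) = 6325 mol.
In step 2 the NaOH:NaCl ratio is 1:1, so n(NaCl) = 6325 mol.
Mass of NaCl = 6325 × 58.44 = 369600 g = 370 kg.

370 kg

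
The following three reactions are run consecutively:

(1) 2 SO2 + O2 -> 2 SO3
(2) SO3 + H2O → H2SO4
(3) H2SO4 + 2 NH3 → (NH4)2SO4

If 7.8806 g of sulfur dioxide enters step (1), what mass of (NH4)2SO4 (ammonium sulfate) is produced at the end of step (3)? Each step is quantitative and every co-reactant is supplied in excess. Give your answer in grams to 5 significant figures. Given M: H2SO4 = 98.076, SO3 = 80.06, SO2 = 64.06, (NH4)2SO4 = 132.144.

n(SO2) = 7.8806 / 64.06 = 0.123019 mol.
Reaction (1): SO2→SO3 ratio 2:2 ⇒ n(SO3) = 0.123019 mol.
Reaction (2): SO3→H2SO4 ratio 1:1 ⇒ n(H2SO4) = 0.123019 mol.
Reaction (3): H2SO4→(NH4)2SO4 ratio 1:1 ⇒ n((NH4)2SO4) = 0.123019 mol.
Mass of (NH4)2SO4 = 0.123019 × 132.144 = 16.2562 g.

16.256 g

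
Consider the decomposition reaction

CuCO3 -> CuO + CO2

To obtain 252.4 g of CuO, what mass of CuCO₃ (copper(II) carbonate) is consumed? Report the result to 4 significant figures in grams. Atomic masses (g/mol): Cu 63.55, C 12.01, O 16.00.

M(CuO) = 63.55 + 16.00 = 79.55 g/mol.
M(CuCO3) = 63.55 + 12.01 + 3(16.00) = 123.56 g/mol.
n(CuO) = 252.40 g / 79.55 g/mol = 3.1728 mol.
From the equation the CuO:CuCO3 mole ratio is 1:1, so n(CuCO3) = 3.1728 × 1/1 = 3.1728 mol.
Mass of CuCO3 = 3.1728 mol × 123.56 g/mol = 392.04 g.

392.0 g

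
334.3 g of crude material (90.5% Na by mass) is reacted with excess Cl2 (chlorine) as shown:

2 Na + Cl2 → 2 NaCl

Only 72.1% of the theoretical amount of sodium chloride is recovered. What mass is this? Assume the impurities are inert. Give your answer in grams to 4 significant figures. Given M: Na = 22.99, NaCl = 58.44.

Pure Na available = 334.3 g × 0.905 = 302.54 g.
n(Na) = 302.54 g / 22.99 g/mol = 13.160 mol.
From the equation the Na:NaCl mole ratio is 2:2, so n(NaCl) = 13.160 × 2/2 = 13.160 mol.
Mass of NaCl = 13.160 mol × 58.44 g/mol = 769.05 g.
Actual mass collected = 769.05 g × 0.721 = 554.49 g.

554.5 g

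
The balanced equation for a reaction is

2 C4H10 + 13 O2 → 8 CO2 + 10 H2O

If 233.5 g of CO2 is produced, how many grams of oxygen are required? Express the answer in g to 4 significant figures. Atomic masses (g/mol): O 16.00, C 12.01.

275.9 g

M(CO2) = 12.01 + 2(16.00) = 44.01 g/mol.
M(O2) = 2(16.00) = 32.00 g/mol.
n(CO2) = 233.50 g / 44.01 g/mol = 5.3056 mol.
From the equation the CO2:O2 mole ratio is 8:13, so n(O2) = 5.3056 × 13/8 = 8.6216 mol.
Mass of O2 = 8.6216 mol × 32.00 g/mol = 275.89 g.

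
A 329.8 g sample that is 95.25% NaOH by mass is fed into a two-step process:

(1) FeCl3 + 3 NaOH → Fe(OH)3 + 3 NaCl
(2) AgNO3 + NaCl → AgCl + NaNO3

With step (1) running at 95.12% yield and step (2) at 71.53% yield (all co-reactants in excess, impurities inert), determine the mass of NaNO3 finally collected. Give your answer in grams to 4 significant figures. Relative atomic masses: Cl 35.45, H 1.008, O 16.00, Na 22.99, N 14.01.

Pure NaOH = 329.8 × 0.9525 = 314.13 g.
M(NaOH) = 22.99 + 16.00 + 1.008 = 39.998 g/mol.
M(NaNO3) = 22.99 + 14.01 + 3(16.00) = 85.00 g/mol.
n(NaOH) = 314.13 / 39.998 = 7.8538 mol.
Step 1 (NaOH:NaCl = 3:3): theoretical n(NaCl) = 7.8538 mol; at 95.12% yield, n(NaCl) = 7.4705 mol.
Step 2 (NaCl:NaNO3 = 1:1): theoretical n(NaNO3) = 7.4705 mol, so theoretical mass = 7.4705 × 85.00 = 634.99 g.
At 71.53% yield, actual mass of NaNO3 = 634.99 × 0.7153 = 454.21 g.

454.2 g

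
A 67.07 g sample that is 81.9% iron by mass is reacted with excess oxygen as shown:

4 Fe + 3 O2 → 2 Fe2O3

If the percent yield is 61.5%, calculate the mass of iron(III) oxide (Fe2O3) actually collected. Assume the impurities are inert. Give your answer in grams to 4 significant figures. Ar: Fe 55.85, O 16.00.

48.30 g

Pure Fe available = 67.07 g × 0.819 = 54.930 g.
M(Fe) = 55.85 g/mol.
M(Fe2O3) = 2(55.85) + 3(16.00) = 159.70 g/mol.
n(Fe) = 54.930 g / 55.85 g/mol = 0.98353 mol.
From the equation the Fe:Fe2O3 mole ratio is 4:2, so n(Fe2O3) = 0.98353 × 2/4 = 0.49177 mol.
Mass of Fe2O3 = 0.49177 mol × 159.70 g/mol = 78.535 g.
Actual mass collected = 78.535 g × 0.615 = 48.299 g.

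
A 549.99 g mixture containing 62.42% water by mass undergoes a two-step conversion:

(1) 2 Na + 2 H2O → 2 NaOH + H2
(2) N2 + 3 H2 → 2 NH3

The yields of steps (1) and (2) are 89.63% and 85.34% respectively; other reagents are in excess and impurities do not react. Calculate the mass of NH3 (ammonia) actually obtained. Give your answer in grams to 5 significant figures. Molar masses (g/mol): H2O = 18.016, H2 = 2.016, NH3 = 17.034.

Pure H2O = 549.99 × 0.6242 = 343.304 g.
n(H2O) = 343.304 / 18.016 = 19.0555 mol.
Step 1 (H2O:H2 = 2:1): theoretical n(H2) = 9.52775 mol; at 89.63% yield, n(H2) = 8.53972 mol.
Step 2 (H2:NH3 = 3:2): theoretical n(NH3) = 5.69315 mol, so theoretical mass = 5.69315 × 17.034 = 96.9771 g.
At 85.34% yield, actual mass of NH3 = 96.9771 × 0.8534 = 82.7602 g.

82.760 g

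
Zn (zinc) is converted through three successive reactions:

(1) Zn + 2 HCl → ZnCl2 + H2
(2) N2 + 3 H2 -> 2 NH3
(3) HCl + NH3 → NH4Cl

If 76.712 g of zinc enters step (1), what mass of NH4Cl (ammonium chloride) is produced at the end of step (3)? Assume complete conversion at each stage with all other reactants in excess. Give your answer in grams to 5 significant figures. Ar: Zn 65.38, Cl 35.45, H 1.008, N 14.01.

M(Zn) = 65.38 g/mol.
M(NH4Cl) = 14.01 + 4(1.008) + 35.45 = 53.492 g/mol.
n(Zn) = 76.712 / 65.38 = 1.17333 mol.
Reaction (1): Zn→H2 ratio 1:1 ⇒ n(H2) = 1.17333 mol.
Reaction (2): H2→NH3 ratio 3:2 ⇒ n(NH3) = 0.782217 mol.
Reaction (3): NH3→NH4Cl ratio 1:1 ⇒ n(NH4Cl) = 0.782217 mol.
Mass of NH4Cl = 0.782217 × 53.492 = 41.8423 g.

41.842 g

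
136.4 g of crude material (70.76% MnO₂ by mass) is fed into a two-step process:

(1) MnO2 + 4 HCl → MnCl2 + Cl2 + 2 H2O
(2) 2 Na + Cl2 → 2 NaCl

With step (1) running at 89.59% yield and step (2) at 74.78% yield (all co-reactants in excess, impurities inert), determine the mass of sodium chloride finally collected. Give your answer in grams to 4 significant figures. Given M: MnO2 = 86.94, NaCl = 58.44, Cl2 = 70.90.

Pure MnO2 = 136.4 × 0.7076 = 96.517 g.
n(MnO2) = 96.517 / 86.94 = 1.1102 mol.
Step 1 (MnO2:Cl2 = 1:1): theoretical n(Cl2) = 1.1102 mol; at 89.59% yield, n(Cl2) = 0.99459 mol.
Step 2 (Cl2:NaCl = 1:2): theoretical n(NaCl) = 1.9892 mol, so theoretical mass = 1.9892 × 58.44 = 116.25 g.
At 74.78% yield, actual mass of NaCl = 116.25 × 0.7478 = 86.930 g.

86.93 g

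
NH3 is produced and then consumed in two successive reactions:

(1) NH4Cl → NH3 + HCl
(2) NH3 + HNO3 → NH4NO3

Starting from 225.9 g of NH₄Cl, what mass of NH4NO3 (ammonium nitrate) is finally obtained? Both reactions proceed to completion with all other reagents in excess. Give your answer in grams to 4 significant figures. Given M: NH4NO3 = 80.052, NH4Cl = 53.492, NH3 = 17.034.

338.1 g

n(NH4Cl) = 225.90 / 53.492 = 4.2231 mol.
Step 1 gives a 1:1 ratio of NH4Cl to NH3, so n(NH3) = 4.2231 mol.
In step 2 the NH3:NH4NO3 ratio is 1:1, so n(NH4NO3) = 4.2231 mol.
Mass of NH4NO3 = 4.2231 × 80.052 = 338.06 g.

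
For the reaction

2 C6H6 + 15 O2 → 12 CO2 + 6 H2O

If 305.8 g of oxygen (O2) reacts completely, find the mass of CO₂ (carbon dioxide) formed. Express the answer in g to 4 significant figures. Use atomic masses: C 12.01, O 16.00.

M(O2) = 2(16.00) = 32.00 g/mol.
M(CO2) = 12.01 + 2(16.00) = 44.01 g/mol.
n(O2) = 305.80 g / 32.00 g/mol = 9.5563 mol.
From the equation the O2:CO2 mole ratio is 15:12, so n(CO2) = 9.5563 × 12/15 = 7.6450 mol.
Mass of CO2 = 7.6450 mol × 44.01 g/mol = 336.46 g.

336.5 g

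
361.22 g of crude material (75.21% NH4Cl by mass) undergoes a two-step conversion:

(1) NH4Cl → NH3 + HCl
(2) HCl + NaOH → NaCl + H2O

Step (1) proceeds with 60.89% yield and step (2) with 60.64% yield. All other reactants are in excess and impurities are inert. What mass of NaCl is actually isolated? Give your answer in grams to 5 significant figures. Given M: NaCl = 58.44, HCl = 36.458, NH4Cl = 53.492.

109.59 g

Pure NH4Cl = 361.22 × 0.7521 = 271.674 g.
n(NH4Cl) = 271.674 / 53.492 = 5.07877 mol.
Step 1 (NH4Cl:HCl = 1:1): theoretical n(HCl) = 5.07877 mol; at 60.89% yield, n(HCl) = 3.09246 mol.
Step 2 (HCl:NaCl = 1:1): theoretical n(NaCl) = 3.09246 mol, so theoretical mass = 3.09246 × 58.44 = 180.724 g.
At 60.64% yield, actual mass of NaCl = 180.724 × 0.6064 = 109.591 g.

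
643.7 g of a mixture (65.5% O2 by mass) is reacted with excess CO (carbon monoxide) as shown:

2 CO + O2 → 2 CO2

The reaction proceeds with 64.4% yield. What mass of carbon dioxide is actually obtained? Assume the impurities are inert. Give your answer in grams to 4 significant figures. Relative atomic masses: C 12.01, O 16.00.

746.9 g

Pure O2 available = 643.7 g × 0.655 = 421.62 g.
M(O2) = 2(16.00) = 32.00 g/mol.
M(CO2) = 12.01 + 2(16.00) = 44.01 g/mol.
n(O2) = 421.62 g / 32.00 g/mol = 13.176 mol.
From the equation the O2:CO2 mole ratio is 1:2, so n(CO2) = 13.176 × 2/1 = 26.351 mol.
Mass of CO2 = 26.351 mol × 44.01 g/mol = 1159.7 g.
Actual mass collected = 1159.7 g × 0.644 = 746.86 g.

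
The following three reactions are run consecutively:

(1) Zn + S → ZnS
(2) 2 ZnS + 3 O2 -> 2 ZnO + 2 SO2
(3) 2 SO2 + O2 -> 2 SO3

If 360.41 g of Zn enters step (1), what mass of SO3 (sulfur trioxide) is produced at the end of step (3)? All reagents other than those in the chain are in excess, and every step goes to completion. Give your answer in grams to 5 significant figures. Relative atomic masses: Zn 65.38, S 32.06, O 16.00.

441.33 g

M(Zn) = 65.38 g/mol.
M(SO3) = 32.06 + 3(16.00) = 80.06 g/mol.
n(Zn) = 360.41 / 65.38 = 5.51254 mol.
Reaction (1): Zn→ZnS ratio 1:1 ⇒ n(ZnS) = 5.51254 mol.
Reaction (2): ZnS→SO2 ratio 2:2 ⇒ n(SO2) = 5.51254 mol.
Reaction (3): SO2→SO3 ratio 2:2 ⇒ n(SO3) = 5.51254 mol.
Mass of SO3 = 5.51254 × 80.06 = 441.334 g.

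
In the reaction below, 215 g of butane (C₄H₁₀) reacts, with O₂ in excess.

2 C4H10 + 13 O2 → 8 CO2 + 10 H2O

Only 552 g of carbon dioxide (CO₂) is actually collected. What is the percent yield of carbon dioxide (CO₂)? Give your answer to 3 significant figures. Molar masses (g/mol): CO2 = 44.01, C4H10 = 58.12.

n(C4H10) = 215.0 g / 58.12 g/mol = 3.699 mol.
From the equation the C4H10:CO2 mole ratio is 2:8, so n(CO2) = 3.699 × 8/2 = 14.80 mol.
Mass of CO2 = 14.80 mol × 44.01 g/mol = 651.2 g.
This is the theoretical yield. Percent yield = 552 g / 651.2 g × 100% = 84.76%.

84.8 %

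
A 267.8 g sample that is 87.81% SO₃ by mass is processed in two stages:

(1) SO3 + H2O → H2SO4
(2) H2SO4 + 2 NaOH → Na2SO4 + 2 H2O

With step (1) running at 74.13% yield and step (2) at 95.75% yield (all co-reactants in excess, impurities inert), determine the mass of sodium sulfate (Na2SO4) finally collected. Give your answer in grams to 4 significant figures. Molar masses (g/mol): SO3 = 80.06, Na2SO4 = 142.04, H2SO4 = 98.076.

Pure SO3 = 267.8 × 0.8781 = 235.16 g.
n(SO3) = 235.16 / 80.06 = 2.9372 mol.
Step 1 (SO3:H2SO4 = 1:1): theoretical n(H2SO4) = 2.9372 mol; at 74.13% yield, n(H2SO4) = 2.1774 mol.
Step 2 (H2SO4:Na2SO4 = 1:1): theoretical n(Na2SO4) = 2.1774 mol, so theoretical mass = 2.1774 × 142.04 = 309.27 g.
At 95.75% yield, actual mass of Na2SO4 = 309.27 × 0.9575 = 296.13 g.

296.1 g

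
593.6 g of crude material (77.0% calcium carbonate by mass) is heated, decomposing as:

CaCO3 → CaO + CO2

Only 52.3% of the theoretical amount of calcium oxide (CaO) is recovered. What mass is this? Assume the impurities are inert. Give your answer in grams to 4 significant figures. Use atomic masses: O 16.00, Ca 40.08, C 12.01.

133.9 g

Pure CaCO3 available = 593.6 g × 0.770 = 457.07 g.
M(CaCO3) = 40.08 + 12.01 + 3(16.00) = 100.09 g/mol.
M(CaO) = 40.08 + 16.00 = 56.08 g/mol.
n(CaCO3) = 457.07 g / 100.09 g/mol = 4.5666 mol.
From the equation the CaCO3:CaO mole ratio is 1:1, so n(CaO) = 4.5666 × 1/1 = 4.5666 mol.
Mass of CaO = 4.5666 mol × 56.08 g/mol = 256.10 g.
Actual mass collected = 256.10 g × 0.523 = 133.94 g.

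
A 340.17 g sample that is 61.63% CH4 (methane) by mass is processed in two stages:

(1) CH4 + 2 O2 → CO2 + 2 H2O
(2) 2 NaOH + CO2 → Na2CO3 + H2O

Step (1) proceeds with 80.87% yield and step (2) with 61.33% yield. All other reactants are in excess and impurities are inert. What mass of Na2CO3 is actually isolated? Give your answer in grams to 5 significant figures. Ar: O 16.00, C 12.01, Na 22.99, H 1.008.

Pure CH4 = 340.17 × 0.6163 = 209.647 g.
M(CH4) = 12.01 + 4(1.008) = 16.042 g/mol.
M(Na2CO3) = 2(22.99) + 12.01 + 3(16.00) = 105.99 g/mol.
n(CH4) = 209.647 / 16.042 = 13.0686 mol.
Step 1 (CH4:CO2 = 1:1): theoretical n(CO2) = 13.0686 mol; at 80.87% yield, n(CO2) = 10.5686 mol.
Step 2 (CO2:Na2CO3 = 1:1): theoretical n(Na2CO3) = 10.5686 mol, so theoretical mass = 10.5686 × 105.99 = 1120.17 g.
At 61.33% yield, actual mass of Na2CO3 = 1120.17 × 0.6133 = 686.997 g.

687.00 g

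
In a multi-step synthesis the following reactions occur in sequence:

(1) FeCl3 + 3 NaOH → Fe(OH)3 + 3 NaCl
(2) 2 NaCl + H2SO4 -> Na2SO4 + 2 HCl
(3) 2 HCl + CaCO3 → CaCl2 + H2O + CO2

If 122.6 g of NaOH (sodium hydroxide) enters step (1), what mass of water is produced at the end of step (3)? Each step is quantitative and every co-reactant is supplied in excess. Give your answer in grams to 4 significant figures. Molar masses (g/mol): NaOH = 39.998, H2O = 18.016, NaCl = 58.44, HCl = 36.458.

27.61 g

n(NaOH) = 122.6 / 39.998 = 3.0652 mol.
Reaction (1): NaOH→NaCl ratio 3:3 ⇒ n(NaCl) = 3.0652 mol.
Reaction (2): NaCl→HCl ratio 2:2 ⇒ n(HCl) = 3.0652 mol.
Reaction (3): HCl→H2O ratio 2:1 ⇒ n(H2O) = 1.5326 mol.
Mass of H2O = 1.5326 × 18.016 = 27.611 g.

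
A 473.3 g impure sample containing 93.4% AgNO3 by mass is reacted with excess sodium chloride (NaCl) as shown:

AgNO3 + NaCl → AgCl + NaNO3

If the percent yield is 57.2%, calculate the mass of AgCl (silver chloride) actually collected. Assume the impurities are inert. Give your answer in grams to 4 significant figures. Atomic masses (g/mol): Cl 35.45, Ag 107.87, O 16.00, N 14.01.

Pure AgNO3 available = 473.3 g × 0.934 = 442.06 g.
M(AgNO3) = 107.87 + 14.01 + 3(16.00) = 169.88 g/mol.
M(AgCl) = 107.87 + 35.45 = 143.32 g/mol.
n(AgNO3) = 442.06 g / 169.88 g/mol = 2.6022 mol.
From the equation the AgNO3:AgCl mole ratio is 1:1, so n(AgCl) = 2.6022 × 1/1 = 2.6022 mol.
Mass of AgCl = 2.6022 mol × 143.32 g/mol = 372.95 g.
Actual mass collected = 372.95 g × 0.572 = 213.33 g.

213.3 g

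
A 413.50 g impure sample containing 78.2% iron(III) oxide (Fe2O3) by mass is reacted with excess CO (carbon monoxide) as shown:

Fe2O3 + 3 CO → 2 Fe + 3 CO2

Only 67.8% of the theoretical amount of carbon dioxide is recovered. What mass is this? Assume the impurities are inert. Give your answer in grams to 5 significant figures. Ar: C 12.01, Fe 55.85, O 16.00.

181.25 g

Pure Fe2O3 available = 413.50 g × 0.782 = 323.357 g.
M(Fe2O3) = 2(55.85) + 3(16.00) = 159.70 g/mol.
M(CO2) = 12.01 + 2(16.00) = 44.01 g/mol.
n(Fe2O3) = 323.357 g / 159.70 g/mol = 2.02478 mol.
From the equation the Fe2O3:CO2 mole ratio is 1:3, so n(CO2) = 2.02478 × 3/1 = 6.07433 mol.
Mass of CO2 = 6.07433 mol × 44.01 g/mol = 267.331 g.
Actual mass collected = 267.331 g × 0.678 = 181.251 g.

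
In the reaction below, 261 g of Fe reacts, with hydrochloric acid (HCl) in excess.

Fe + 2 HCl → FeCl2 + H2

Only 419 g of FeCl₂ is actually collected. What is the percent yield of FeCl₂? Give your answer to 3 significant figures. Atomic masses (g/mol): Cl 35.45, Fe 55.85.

M(Fe) = 55.85 g/mol.
M(FeCl2) = 55.85 + 2(35.45) = 126.75 g/mol.
n(Fe) = 261.0 g / 55.85 g/mol = 4.673 mol.
From the equation the Fe:FeCl2 mole ratio is 1:1, so n(FeCl2) = 4.673 × 1/1 = 4.673 mol.
Mass of FeCl2 = 4.673 mol × 126.75 g/mol = 592.3 g.
This is the theoretical yield. Percent yield = 419 g / 592.3 g × 100% = 70.74%.

70.7 %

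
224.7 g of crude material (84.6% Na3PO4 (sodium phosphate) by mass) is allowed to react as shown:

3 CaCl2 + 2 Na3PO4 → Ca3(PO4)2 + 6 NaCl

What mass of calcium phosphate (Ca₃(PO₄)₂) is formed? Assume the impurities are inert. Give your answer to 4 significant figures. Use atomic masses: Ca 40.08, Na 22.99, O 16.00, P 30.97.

179.8 g

Mass of pure Na3PO4 = 224.7 g × 0.846 = 190.10 g.
M(Na3PO4) = 3(22.99) + 30.97 + 4(16.00) = 163.94 g/mol.
M(Ca3(PO4)2) = 3(40.08) + 2(30.97) + 8(16.00) = 310.18 g/mol.
n(Na3PO4) = 190.10 g / 163.94 g/mol = 1.1595 mol.
From the equation the Na3PO4:Ca3(PO4)2 mole ratio is 2:1, so n(Ca3(PO4)2) = 1.1595 × 1/2 = 0.57977 mol.
Mass of Ca3(PO4)2 = 0.57977 mol × 310.18 g/mol = 179.83 g.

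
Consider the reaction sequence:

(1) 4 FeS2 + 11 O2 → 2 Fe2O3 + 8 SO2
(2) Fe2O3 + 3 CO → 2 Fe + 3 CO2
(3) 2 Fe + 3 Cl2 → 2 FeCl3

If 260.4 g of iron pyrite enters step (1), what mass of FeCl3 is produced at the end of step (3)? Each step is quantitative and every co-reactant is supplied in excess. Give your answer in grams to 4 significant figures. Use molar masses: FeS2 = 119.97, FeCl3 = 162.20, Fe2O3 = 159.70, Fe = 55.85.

352.1 g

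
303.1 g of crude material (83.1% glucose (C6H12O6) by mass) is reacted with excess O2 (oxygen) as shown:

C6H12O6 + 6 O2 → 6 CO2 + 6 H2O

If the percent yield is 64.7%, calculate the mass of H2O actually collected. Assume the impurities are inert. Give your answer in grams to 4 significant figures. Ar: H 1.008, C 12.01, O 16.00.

Pure C6H12O6 available = 303.1 g × 0.831 = 251.88 g.
M(C6H12O6) = 6(12.01) + 12(1.008) + 6(16.00) = 180.156 g/mol.
M(H2O) = 2(1.008) + 16.00 = 18.016 g/mol.
n(C6H12O6) = 251.88 g / 180.156 g/mol = 1.3981 mol.
From the equation the C6H12O6:H2O mole ratio is 1:6, so n(H2O) = 1.3981 × 6/1 = 8.3886 mol.
Mass of H2O = 8.3886 mol × 18.016 g/mol = 151.13 g.
Actual mass collected = 151.13 g × 0.647 = 97.780 g.

97.78 g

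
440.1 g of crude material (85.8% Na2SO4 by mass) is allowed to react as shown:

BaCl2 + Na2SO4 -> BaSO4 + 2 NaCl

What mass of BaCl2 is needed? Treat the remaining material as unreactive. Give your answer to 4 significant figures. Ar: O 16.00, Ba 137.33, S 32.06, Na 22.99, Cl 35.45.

553.6 g

Mass of pure Na2SO4 = 440.1 g × 0.858 = 377.61 g.
M(Na2SO4) = 2(22.99) + 32.06 + 4(16.00) = 142.04 g/mol.
M(BaCl2) = 137.33 + 2(35.45) = 208.23 g/mol.
n(Na2SO4) = 377.61 g / 142.04 g/mol = 2.6584 mol.
From the equation the Na2SO4:BaCl2 mole ratio is 1:1, so n(BaCl2) = 2.6584 × 1/1 = 2.6584 mol.
Mass of BaCl2 = 2.6584 mol × 208.23 g/mol = 553.57 g.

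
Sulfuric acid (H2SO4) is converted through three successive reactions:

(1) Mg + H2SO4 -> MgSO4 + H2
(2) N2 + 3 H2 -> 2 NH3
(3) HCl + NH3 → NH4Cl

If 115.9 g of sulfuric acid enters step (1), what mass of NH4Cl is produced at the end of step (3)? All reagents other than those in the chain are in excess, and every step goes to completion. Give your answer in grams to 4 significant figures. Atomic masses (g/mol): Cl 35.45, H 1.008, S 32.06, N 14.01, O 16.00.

42.14 g

M(H2SO4) = 2(1.008) + 32.06 + 4(16.00) = 98.076 g/mol.
M(NH4Cl) = 14.01 + 4(1.008) + 35.45 = 53.492 g/mol.
n(H2SO4) = 115.9 / 98.076 = 1.1817 mol.
Reaction (1): H2SO4→H2 ratio 1:1 ⇒ n(H2) = 1.1817 mol.
Reaction (2): H2→NH3 ratio 3:2 ⇒ n(NH3) = 0.78782 mol.
Reaction (3): NH3→NH4Cl ratio 1:1 ⇒ n(NH4Cl) = 0.78782 mol.
Mass of NH4Cl = 0.78782 × 53.492 = 42.142 g.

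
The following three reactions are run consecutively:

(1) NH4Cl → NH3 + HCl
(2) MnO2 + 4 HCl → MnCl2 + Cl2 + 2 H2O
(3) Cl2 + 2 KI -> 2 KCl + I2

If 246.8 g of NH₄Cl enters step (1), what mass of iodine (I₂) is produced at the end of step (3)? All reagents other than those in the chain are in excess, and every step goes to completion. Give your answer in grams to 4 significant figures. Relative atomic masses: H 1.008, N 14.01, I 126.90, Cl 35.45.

292.7 g

M(NH4Cl) = 14.01 + 4(1.008) + 35.45 = 53.492 g/mol.
M(I2) = 2(126.90) = 253.80 g/mol.
n(NH4Cl) = 246.8 / 53.492 = 4.6138 mol.
Reaction (1): NH4Cl→HCl ratio 1:1 ⇒ n(HCl) = 4.6138 mol.
Reaction (2): HCl→Cl2 ratio 4:1 ⇒ n(Cl2) = 1.1534 mol.
Reaction (3): Cl2→I2 ratio 1:1 ⇒ n(I2) = 1.1534 mol.
Mass of I2 = 1.1534 × 253.80 = 292.74 g.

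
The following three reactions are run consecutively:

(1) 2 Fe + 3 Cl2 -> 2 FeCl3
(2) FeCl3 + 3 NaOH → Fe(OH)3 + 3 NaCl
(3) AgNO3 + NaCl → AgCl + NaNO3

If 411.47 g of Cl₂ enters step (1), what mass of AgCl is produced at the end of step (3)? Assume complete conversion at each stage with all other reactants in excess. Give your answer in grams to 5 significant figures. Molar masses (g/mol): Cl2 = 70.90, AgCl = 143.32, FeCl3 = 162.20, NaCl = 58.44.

1663.5 g

n(Cl2) = 411.47 / 70.90 = 5.80353 mol.
Reaction (1): Cl2→FeCl3 ratio 3:2 ⇒ n(FeCl3) = 3.86902 mol.
Reaction (2): FeCl3→NaCl ratio 1:3 ⇒ n(NaCl) = 11.6071 mol.
Reaction (3): NaCl→AgCl ratio 1:1 ⇒ n(AgCl) = 11.6071 mol.
Mass of AgCl = 11.6071 × 143.32 = 1663.52 g.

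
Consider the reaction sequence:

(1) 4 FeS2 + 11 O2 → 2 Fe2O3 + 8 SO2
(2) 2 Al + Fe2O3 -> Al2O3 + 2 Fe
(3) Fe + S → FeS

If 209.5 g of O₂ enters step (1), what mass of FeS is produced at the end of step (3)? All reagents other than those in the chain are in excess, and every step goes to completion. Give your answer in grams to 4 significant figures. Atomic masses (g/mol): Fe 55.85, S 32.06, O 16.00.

209.3 g

M(O2) = 2(16.00) = 32.00 g/mol.
M(FeS) = 55.85 + 32.06 = 87.91 g/mol.
n(O2) = 209.5 / 32.00 = 6.5469 mol.
Reaction (1): O2→Fe2O3 ratio 11:2 ⇒ n(Fe2O3) = 1.1903 mol.
Reaction (2): Fe2O3→Fe ratio 1:2 ⇒ n(Fe) = 2.3807 mol.
Reaction (3): Fe→FeS ratio 1:1 ⇒ n(FeS) = 2.3807 mol.
Mass of FeS = 2.3807 × 87.91 = 209.29 g.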